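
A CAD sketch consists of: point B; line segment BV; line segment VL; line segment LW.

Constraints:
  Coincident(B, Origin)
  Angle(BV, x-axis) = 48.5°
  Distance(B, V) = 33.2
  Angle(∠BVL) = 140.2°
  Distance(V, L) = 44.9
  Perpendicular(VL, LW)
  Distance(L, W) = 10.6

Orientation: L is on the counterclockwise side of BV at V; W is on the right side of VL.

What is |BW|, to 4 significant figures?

77.28

B is at the origin; BV runs at 48.5° with length 33.2, so V = 33.2·(cos 48.5°, sin 48.5°) = (22.00, 24.87). ∠BVL = 140.2°, so VL runs at 48.5° + (180° − 140.2°) = 88.30° from the x-axis; with |VL| = 44.9, L = V + 44.9·(cos 88.30°, sin 88.30°) = (23.33, 69.75). VL ⟂ LW; with |LW| = 10.6 on the right of VL, W = L + 10.6·(0.9996, -0.02967) = (33.93, 69.43). Then |BW| = |W − B| = 77.28.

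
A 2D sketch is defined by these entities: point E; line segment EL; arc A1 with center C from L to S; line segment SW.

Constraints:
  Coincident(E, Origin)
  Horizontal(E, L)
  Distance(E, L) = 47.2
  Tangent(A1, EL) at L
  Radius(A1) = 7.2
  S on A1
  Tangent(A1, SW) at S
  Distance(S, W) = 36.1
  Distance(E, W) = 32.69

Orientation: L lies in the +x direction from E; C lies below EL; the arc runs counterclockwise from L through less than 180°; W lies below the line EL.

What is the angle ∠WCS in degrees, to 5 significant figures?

78.721°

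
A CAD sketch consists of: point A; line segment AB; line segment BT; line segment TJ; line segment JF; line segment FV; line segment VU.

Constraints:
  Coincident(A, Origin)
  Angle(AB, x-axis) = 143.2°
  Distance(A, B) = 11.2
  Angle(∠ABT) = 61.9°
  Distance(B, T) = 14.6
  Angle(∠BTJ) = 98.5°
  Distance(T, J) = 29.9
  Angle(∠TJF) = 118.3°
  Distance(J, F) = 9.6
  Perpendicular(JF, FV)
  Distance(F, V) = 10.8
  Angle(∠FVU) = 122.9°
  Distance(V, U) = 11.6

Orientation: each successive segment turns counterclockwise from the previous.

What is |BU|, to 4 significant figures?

18.12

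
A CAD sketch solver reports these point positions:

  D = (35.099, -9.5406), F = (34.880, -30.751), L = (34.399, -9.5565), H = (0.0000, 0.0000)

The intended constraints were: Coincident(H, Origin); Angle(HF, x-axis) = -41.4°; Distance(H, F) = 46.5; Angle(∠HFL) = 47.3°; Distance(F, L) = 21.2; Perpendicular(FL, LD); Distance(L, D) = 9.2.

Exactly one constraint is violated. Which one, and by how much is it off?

Distance(L, D) = 9.2 — off by 8.50.

H = (0.00, 0.00) ✓; HF at -41.40° ✓; |HF| = 46.50 ✓; ∠HFL = 47.30° ✓; |FL| = 21.20 ✓; ∠(FL, LD) = 90.00° ✓; |LD| = 0.7002 ✗.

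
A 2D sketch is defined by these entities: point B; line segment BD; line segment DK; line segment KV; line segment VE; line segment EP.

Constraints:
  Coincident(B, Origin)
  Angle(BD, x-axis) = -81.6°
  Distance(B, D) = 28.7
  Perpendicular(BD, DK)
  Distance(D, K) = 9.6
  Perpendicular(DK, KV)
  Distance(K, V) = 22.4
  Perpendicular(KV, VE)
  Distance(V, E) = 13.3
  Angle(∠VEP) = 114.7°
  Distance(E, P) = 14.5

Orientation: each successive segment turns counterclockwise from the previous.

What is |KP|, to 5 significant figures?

21.445

B is at the origin; BD runs at -81.6° with length 28.7, so D = (4.1926, -28.392). BD ⟂ DK, so DK runs at 8.4000°; with |DK| = 9.6, K = (13.690, -26.990). DK ⟂ KV, so KV runs at 98.400°; with |KV| = 22.4, V = (10.417, -4.8300). The perpendicularity gives VE at right angles to KV, so VE runs at -171.60°; with |VE| = 13.3, E = (-2.7400, -6.7729). ∠VEP = 114.7° gives EP at -106.30° from the x-axis; with |EP| = 14.5, P = (-6.8097, -20.690). Then |KP| = |P − K| = 21.445.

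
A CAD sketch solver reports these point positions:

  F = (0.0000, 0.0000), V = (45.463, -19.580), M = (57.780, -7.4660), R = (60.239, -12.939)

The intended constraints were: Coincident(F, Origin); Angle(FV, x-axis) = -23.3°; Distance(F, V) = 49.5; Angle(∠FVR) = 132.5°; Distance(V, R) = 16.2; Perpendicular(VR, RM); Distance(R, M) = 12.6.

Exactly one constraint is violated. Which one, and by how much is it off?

Distance(R, M) = 12.6 — off by 6.60.

F = (0.00, 0.00) ✓; FV at -23.30° ✓; |FV| = 49.50 ✓; ∠FVR = 132.5° ✓; |VR| = 16.20 ✓; ∠(VR, RM) = 89.99° ✓; |RM| = 6.000 ✗.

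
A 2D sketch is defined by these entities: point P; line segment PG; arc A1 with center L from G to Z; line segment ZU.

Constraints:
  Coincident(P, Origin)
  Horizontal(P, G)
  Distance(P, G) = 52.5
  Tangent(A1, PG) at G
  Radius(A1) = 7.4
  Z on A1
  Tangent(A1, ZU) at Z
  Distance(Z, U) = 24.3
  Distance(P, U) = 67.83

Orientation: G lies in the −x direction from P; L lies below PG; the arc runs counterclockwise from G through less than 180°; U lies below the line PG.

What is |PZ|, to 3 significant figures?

60.4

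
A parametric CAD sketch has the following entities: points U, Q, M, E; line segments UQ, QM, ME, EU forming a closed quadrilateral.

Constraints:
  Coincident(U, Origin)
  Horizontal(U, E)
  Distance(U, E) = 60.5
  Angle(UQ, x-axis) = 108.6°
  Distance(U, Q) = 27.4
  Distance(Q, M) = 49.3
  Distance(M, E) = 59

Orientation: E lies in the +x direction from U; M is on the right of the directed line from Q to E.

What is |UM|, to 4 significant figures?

21.93

Checks: |QM| = 49.30 ✓; |ME| = 59.00 ✓.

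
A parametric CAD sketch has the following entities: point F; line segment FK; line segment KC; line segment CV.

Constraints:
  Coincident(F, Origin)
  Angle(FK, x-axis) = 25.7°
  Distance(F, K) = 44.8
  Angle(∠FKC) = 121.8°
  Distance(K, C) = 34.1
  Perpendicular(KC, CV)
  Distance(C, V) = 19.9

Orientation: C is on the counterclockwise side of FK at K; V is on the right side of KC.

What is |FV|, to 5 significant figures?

81.800

∠FKC = 121.8°, so KC runs at 25.7° + (180° − 121.8°) = 83.900° from the x-axis; with |KC| = 34.1, C = K + 34.1·(cos 83.900°, sin 83.900°) = (43.992, 53.335). The perpendicularity gives CV at right angles to KC; with |CV| = 19.9 on the right of KC, V = C + 19.9·(0.99434, -0.10626) = (63.779, 51.220). Then |FV| = |V − F| = 81.800.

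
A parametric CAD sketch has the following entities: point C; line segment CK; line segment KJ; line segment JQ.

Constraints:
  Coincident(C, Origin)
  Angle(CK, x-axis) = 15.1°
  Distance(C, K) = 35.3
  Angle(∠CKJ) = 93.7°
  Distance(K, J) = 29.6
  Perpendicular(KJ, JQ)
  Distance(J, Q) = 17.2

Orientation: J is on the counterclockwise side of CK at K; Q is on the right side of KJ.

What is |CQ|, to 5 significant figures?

61.357

C is at the origin; CK runs at 15.1° with length 35.3, so K = 35.3·(cos 15.1°, sin 15.1°) = (34.081, 9.1958). ∠CKJ = 93.7°, so KJ runs at 15.1° + (180° − 93.7°) = 101.40° from the x-axis; with |KJ| = 29.6, J = K + 29.6·(cos 101.40°, sin 101.40°) = (28.231, 38.212). KJ ⟂ JQ; with |JQ| = 17.2 on the right of KJ, Q = J + 17.2·(0.98027, 0.19766) = (45.091, 41.612). Then |CQ| = |Q − C| = 61.357.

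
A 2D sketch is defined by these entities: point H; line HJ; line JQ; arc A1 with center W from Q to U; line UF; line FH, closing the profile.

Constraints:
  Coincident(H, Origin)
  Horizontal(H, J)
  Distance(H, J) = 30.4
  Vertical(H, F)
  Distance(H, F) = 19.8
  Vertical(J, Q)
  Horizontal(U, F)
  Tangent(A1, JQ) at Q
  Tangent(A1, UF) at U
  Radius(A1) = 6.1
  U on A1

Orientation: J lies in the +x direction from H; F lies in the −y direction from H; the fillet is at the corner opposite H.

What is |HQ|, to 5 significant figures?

33.344

The virtual corner opposite H is at (30.400, -19.800). Since A1 is tangent to JQ there, WQ ⟂ JQ and the tangent condition forces WU to be normal to UF, with radius 6.1, so the center W sits 6.1 in from both sides at W = (24.300, -13.700). That places the tangent points at Q = (30.400, -13.700) on JQ and U = (24.300, -19.800) on UF. Then |HQ| = |Q − H| = 33.344.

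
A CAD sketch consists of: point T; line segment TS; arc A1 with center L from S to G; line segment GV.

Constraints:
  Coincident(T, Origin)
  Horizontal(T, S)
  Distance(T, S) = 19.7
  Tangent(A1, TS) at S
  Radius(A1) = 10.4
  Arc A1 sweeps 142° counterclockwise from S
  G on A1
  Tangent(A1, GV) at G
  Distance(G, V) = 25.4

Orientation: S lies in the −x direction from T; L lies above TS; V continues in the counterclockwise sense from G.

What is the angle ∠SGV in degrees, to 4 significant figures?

109.0°

T is at the origin; T and S share the same y with |TS| = 19.7 and S on the −x side, so S = (-19.70, 0.000). The tangent condition forces LS to be normal to TS, so L = S + (0, 10.4) = (-19.70, 10.40). On A1, S sits at bearing -90° from L; a 142° counterclockwise sweep puts G at bearing 52°, so G = L + 10.4·(cos 52°, sin 52°) = (-13.30, 18.60). The tangent condition forces LG to be normal to GV, so GV runs along (−sin 52°, cos 52°); with |GV| = 25.4, V = (-33.31, 34.23). Then cos ∠SGV = GS·GV / (|GS||GV|), giving 109.0°.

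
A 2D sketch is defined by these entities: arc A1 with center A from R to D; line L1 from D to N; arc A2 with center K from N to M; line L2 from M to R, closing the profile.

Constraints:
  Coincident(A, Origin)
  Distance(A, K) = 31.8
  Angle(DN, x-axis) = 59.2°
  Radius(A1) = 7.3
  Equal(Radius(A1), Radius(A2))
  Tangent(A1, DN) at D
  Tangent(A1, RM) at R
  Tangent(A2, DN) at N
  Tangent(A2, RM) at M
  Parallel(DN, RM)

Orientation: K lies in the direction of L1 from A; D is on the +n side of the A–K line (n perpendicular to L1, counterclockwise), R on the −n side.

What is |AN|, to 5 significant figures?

32.627

Tangency of A1 to both parallel lines with radius 7.3 puts D and R at A ± 7.3·n: D = (-6.2704, 3.7379), R = (6.2704, -3.7379). Equal radii place N and M the same way about K: N = K + 7.3·n = (10.013, 31.053), M = K − 7.3·n = (22.553, 23.577). Then |AN| = |N − A| = 32.627.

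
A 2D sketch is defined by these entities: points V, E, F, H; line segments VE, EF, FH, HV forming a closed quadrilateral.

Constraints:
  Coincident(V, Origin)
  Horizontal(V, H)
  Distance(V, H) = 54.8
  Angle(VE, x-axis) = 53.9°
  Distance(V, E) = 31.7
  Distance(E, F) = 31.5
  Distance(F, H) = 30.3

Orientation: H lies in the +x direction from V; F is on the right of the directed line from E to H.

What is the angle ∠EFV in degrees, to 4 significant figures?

66.61°

V is at the origin; V and H share the same y with |VH| = 54.8 and H in +x, so H = (54.8, 0). VE runs at 53.9° with |VE| = 31.7, so E = (18.68, 25.61). F is determined by |EF| = 31.5 and |FH| = 30.3 together: it lies at the intersection of circle(E, 31.5) and circle(H, 30.3). With |EH| = 44.28, the foot of the radical line on EH is 22.98 from E and the perpendicular offset is √(31.5² − 22.98²) = 21.55. Taking the right-of-EH solution: F = (24.96, -5.254).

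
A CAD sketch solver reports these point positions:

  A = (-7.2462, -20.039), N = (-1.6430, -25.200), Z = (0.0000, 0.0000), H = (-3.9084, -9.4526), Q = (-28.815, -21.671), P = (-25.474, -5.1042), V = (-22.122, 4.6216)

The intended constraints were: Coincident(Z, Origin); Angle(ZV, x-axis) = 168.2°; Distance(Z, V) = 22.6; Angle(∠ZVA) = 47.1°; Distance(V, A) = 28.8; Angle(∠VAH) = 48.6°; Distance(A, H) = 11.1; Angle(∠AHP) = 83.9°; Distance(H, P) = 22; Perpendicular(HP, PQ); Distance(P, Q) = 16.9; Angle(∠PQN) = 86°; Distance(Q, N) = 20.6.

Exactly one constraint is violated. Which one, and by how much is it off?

Distance(Q, N) = 20.6 — off by 6.80.

Z = (0.00, 0.00) ✓; ZV at 168.2° ✓; |ZV| = 22.60 ✓; ∠ZVA = 47.10° ✓; |VA| = 28.80 ✓; ∠VAH = 48.60° ✓; |AH| = 11.10 ✓; ∠AHP = 83.90° ✓; |HP| = 22.00 ✓; ∠(HP, PQ) = 90.00° ✓; |PQ| = 16.90 ✓; ∠PQN = 86.00° ✓; |QN| = 27.40 ✗.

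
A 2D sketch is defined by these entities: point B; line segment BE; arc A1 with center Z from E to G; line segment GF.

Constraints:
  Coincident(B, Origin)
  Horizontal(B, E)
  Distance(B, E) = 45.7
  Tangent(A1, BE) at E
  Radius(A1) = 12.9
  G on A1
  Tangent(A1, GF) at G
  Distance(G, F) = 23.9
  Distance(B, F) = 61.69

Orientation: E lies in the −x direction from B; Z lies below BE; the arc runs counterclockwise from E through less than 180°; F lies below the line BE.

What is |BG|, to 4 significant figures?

60.23

Checks: |ZG| = 12.90 ✓; ∠(ZG, GF) = 90.00° ✓; |GF| = 23.90 ✓; |BF| = 61.69 ✓.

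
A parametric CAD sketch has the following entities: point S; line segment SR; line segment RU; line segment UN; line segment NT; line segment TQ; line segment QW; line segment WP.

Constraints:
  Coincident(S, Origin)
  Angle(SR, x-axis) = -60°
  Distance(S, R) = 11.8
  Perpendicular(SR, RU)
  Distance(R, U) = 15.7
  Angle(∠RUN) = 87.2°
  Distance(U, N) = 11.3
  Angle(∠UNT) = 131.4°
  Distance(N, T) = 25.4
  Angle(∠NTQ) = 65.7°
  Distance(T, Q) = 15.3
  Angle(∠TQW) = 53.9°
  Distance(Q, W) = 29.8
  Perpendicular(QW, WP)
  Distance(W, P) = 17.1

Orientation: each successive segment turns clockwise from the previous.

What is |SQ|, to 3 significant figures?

8.50

S is at the origin; SR runs at -60.0° with length 11.8, so R = (5.90, -10.2). The perpendicularity gives RU at right angles to SR, so RU runs at -150°; with |RU| = 15.7, U = (-7.70, -18.1). ∠RUN = 87.2° gives UN at 117° from the x-axis; with |UN| = 11.3, N = (-12.9, -8.02). ∠UNT = 131.4° gives NT at 68.6° from the x-axis; with |NT| = 25.4, T = (-3.59, 15.6). ∠NTQ = 65.7° gives TQ at -45.7° from the x-axis; with |TQ| = 15.3, Q = (7.09, 4.68). Then |SQ| = |Q − S| = 8.50.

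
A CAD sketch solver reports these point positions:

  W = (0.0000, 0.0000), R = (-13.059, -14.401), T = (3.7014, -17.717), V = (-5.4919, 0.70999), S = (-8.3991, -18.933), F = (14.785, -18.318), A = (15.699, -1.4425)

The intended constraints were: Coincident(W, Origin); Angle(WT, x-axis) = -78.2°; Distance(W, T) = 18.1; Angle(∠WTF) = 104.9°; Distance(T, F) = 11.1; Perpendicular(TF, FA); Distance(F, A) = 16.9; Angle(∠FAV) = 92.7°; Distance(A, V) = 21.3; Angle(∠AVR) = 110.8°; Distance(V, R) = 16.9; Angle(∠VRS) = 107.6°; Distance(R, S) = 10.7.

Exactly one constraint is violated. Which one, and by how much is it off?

Distance(R, S) = 10.7 — off by 4.20.

W = (0.00, 0.00) ✓; WT at -78.20° ✓; |WT| = 18.10 ✓; ∠WTF = 104.9° ✓; |TF| = 11.10 ✓; ∠(TF, FA) = 90.00° ✓; |FA| = 16.90 ✓; ∠FAV = 92.70° ✓; |AV| = 21.30 ✓; ∠AVR = 110.8° ✓; |VR| = 16.90 ✓; ∠VRS = 107.6° ✓; |RS| = 6.500 ✗.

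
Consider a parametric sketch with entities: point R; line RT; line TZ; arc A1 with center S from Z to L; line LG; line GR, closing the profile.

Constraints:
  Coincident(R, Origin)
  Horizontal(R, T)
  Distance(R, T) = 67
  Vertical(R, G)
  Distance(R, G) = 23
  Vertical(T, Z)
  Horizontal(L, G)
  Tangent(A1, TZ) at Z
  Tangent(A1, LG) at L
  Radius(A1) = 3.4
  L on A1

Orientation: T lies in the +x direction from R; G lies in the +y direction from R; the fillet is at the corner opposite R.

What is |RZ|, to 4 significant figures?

69.81

R is at the origin; RT is horizontal with |RT| = 67.0 and T on the +x side, so T = (67.00, 0.000). RG is vertical with |RG| = 23.0 and G on the +y side, so G = (0.000, 23.00). The virtual corner opposite R is at (67.00, 23.00). Since A1 is tangent to TZ there, SZ ⟂ TZ and tangency of A1 to LG means the radius SL is perpendicular to LG, with radius 3.4, so the center S sits 3.4 in from both sides at S = (63.60, 19.60). That places the tangent points at Z = (67.00, 19.60) on TZ and L = (63.60, 23.00) on LG. Then |RZ| = |Z − R| = 69.81.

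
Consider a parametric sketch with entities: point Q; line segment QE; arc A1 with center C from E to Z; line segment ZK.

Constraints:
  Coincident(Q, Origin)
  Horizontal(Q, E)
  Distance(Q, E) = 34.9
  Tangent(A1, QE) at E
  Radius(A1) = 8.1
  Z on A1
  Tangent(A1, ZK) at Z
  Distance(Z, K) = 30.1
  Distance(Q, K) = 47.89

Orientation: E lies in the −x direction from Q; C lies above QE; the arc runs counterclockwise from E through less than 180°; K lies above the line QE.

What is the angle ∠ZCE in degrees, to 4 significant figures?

92.98°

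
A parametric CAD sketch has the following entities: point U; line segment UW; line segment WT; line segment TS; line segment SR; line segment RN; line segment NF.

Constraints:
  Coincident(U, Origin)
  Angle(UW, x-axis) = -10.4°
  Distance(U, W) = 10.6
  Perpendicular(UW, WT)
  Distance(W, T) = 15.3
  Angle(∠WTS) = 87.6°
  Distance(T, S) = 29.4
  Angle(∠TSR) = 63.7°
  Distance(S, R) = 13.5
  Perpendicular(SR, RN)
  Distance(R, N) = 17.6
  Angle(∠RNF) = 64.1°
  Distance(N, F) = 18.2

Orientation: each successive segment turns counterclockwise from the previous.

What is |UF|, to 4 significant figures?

24.23

SR ⟂ RN, so RN runs at 18.30°; with |RN| = 17.6, N = (5.023, 9.936). ∠RNF = 64.1° gives NF at 134.2° from the x-axis; with |NF| = 18.2, F = (-7.666, 22.98). Then |UF| = |F − U| = 24.23.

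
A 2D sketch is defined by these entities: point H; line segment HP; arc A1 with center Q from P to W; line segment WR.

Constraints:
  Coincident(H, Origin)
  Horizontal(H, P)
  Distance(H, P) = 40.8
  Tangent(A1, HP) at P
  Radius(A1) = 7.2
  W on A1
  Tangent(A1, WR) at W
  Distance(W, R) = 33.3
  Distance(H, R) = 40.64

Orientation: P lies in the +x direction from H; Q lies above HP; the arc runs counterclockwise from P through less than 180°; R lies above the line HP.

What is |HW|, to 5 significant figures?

47.317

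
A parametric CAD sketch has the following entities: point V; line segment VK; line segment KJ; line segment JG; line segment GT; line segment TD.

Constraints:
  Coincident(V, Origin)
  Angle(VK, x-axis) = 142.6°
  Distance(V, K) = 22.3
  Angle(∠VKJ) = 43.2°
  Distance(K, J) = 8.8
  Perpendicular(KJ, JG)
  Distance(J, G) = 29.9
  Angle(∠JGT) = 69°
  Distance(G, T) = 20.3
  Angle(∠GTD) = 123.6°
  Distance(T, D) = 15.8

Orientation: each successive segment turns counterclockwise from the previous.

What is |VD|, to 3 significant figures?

30.9

∠JGT = 69.0° gives GT at 120° from the x-axis; with |GT| = 20.3, T = (2.95, 27.3). ∠GTD = 123.6° gives TD at 177° from the x-axis; with |TD| = 15.8, D = (-12.8, 28.1). Then |VD| = |D − V| = 30.9.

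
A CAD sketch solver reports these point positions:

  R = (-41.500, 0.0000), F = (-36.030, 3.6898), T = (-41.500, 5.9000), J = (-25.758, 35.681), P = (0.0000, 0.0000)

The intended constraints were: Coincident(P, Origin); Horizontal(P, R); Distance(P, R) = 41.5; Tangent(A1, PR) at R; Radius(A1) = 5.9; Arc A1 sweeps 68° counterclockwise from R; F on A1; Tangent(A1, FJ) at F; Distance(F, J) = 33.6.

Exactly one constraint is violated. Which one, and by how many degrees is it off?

Tangent(A1, FJ) at F — off by 4.20°.

P = (0.00, 0.00) ✓; P.y = 0.00, R.y = 0.00 ✓; |PR| = 41.50 ✓; ∠(TR, RP) = 90.00° ✓; |TR| = 5.900 ✓; bearing(T→F) − bearing(T→R) = 68.00° ✓; |TF| = 5.900 ✓; ∠(TF, FJ) = 85.80° ✗; |FJ| = 33.60 ✓.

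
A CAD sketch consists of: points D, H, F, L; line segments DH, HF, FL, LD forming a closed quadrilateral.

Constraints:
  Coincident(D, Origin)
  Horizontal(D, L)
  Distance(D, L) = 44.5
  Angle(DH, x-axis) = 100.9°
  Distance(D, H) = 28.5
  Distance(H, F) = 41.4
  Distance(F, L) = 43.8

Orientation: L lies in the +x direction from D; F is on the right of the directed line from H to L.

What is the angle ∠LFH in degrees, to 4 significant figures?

84.30°

D is at the origin; DL is horizontal with |DL| = 44.5 and L in +x, so L = (44.5, 0). DH runs at 100.9° with |DH| = 28.5, so H = (-5.389, 27.99). F is determined by |HF| = 41.4 and |FL| = 43.8 together: it lies at the intersection of circle(H, 41.4) and circle(L, 43.8). With |HL| = 57.20, the foot of the radical line on HL is 26.81 from H and the perpendicular offset is √(41.4² − 26.81²) = 31.54. Taking the right-of-HL solution: F = (2.564, -12.64).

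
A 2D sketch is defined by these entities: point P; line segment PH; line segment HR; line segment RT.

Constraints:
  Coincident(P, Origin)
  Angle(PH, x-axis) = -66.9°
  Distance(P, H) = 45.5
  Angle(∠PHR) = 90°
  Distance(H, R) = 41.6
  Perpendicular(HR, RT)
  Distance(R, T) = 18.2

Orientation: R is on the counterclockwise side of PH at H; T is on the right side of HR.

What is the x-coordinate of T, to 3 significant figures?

63.3

P is at the origin; PH runs at -66.9° with length 45.5, so H = 45.5·(cos -66.9°, sin -66.9°) = (17.9, -41.9). ∠PHR = 90.0°, so HR runs at -66.9° + (180° − 90.0°) = 23.1° from the x-axis; with |HR| = 41.6, R = H + 41.6·(cos 23.1°, sin 23.1°) = (56.1, -25.5). HR ⟂ RT; with |RT| = 18.2 on the right of HR, T = R + 18.2·(0.392, -0.920) = (63.3, -42.3). So T.x = 63.3.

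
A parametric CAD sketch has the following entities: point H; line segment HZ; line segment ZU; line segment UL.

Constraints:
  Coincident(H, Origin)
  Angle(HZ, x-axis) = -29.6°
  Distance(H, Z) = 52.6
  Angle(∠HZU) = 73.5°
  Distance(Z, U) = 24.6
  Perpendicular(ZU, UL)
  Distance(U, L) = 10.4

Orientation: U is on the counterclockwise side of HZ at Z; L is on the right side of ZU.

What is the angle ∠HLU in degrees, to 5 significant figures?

9.0236°

∠HZU = 73.5°, so ZU runs at -29.6° + (180° − 73.5°) = 76.900° from the x-axis; with |ZU| = 24.6, U = Z + 24.6·(cos 76.900°, sin 76.900°) = (51.311, -2.0215). The perpendicularity gives UL at right angles to ZU; with |UL| = 10.4 on the right of ZU, L = U + 10.4·(0.97398, -0.22665) = (61.440, -4.3787). Then cos ∠HLU = LH·LU / (|LH||LU|), giving 9.0236°.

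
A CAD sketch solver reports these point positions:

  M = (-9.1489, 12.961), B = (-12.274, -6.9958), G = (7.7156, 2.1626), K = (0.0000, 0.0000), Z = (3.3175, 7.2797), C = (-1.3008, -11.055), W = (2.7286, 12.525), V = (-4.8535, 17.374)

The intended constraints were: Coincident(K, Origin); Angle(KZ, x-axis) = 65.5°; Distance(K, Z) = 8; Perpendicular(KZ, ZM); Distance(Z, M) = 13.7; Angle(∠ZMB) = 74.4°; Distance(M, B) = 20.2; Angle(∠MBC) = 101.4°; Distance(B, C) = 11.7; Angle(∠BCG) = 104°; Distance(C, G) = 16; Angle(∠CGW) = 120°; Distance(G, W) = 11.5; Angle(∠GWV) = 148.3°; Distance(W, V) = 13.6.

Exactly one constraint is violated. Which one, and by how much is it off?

Distance(W, V) = 13.6 — off by 4.60.

K = (0.00, 0.00) ✓; KZ at 65.50° ✓; |KZ| = 8.000 ✓; ∠(KZ, ZM) = 90.00° ✓; |ZM| = 13.70 ✓; ∠ZMB = 74.40° ✓; |MB| = 20.20 ✓; ∠MBC = 101.4° ✓; |BC| = 11.70 ✓; ∠BCG = 104.0° ✓; |CG| = 16.00 ✓; ∠CGW = 120.0° ✓; |GW| = 11.50 ✓; ∠GWV = 148.3° ✓; |WV| = 9.000 ✗.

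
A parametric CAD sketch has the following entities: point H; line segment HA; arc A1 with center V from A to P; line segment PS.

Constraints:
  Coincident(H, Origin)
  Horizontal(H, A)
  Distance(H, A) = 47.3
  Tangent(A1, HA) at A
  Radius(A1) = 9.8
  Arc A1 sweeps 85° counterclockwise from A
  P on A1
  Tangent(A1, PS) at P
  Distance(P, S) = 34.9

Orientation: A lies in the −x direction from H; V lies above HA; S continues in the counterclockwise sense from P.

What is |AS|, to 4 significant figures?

45.55

H is at the origin; HA is horizontal with |HA| = 47.3 and A on the −x side, so A = (-47.30, 0.000). The tangent condition forces VA to be normal to HA, so V = A + (0, 9.8) = (-47.30, 9.800). On A1, A sits at bearing -90° from V; an 85° counterclockwise sweep puts P at bearing -5°, so P = V + 9.8·(cos -5°, sin -5°) = (-37.54, 8.946). Tangency of A1 to PS means the radius VP is perpendicular to PS, so PS runs along (−sin -5°, cos -5°); with |PS| = 34.9, S = (-34.50, 43.71). Then |AS| = |S − A| = 45.55.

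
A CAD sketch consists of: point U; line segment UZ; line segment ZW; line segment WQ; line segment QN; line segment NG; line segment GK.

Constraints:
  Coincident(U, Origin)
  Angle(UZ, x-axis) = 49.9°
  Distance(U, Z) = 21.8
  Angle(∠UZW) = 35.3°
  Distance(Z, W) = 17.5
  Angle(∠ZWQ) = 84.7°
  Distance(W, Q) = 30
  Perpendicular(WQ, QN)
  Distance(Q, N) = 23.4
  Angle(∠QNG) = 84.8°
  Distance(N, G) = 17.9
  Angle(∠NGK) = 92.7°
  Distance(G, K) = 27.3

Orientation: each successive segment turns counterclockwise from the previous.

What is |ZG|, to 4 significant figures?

11.42

U is at the origin; UZ runs at 49.9° with length 21.8, so Z = (14.04, 16.68). ∠UZW = 35.3° gives ZW at -165.4° from the x-axis; with |ZW| = 17.5, W = (-2.893, 12.26). ∠ZWQ = 84.7° gives WQ at -70.10° from the x-axis; with |WQ| = 30.0, Q = (7.318, -15.94). The perpendicularity gives QN at right angles to WQ, so QN runs at 19.90°; with |QN| = 23.4, N = (29.32, -7.980). ∠QNG = 84.8° gives NG at 115.1° from the x-axis; with |NG| = 17.9, G = (21.73, 8.230). Then |ZG| = |G − Z| = 11.42.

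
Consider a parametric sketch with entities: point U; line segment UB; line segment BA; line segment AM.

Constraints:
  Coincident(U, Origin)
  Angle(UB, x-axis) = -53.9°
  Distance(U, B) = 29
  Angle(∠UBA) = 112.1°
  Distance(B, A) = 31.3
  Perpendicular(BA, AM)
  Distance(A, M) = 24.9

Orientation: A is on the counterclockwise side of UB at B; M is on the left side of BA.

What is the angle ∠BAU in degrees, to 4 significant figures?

32.48°

U is at the origin; UB runs at -53.9° with length 29.0, so B = 29.0·(cos -53.9°, sin -53.9°) = (17.09, -23.43). ∠UBA = 112.1°, so BA runs at -53.9° + (180° − 112.1°) = 14.00° from the x-axis; with |BA| = 31.3, A = B + 31.3·(cos 14.00°, sin 14.00°) = (47.46, -15.86). Then cos ∠BAU = AB·AU / (|AB||AU|), giving 32.48°.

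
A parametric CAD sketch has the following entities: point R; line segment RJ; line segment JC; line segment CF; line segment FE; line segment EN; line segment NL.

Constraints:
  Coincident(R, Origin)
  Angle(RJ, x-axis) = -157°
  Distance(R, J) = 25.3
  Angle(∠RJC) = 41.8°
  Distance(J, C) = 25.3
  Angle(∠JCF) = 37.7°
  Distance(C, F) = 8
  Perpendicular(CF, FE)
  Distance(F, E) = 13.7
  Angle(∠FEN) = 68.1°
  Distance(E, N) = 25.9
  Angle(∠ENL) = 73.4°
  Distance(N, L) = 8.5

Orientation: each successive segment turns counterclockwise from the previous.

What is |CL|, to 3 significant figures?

11.1

R is at the origin; RJ runs at -157.0° with length 25.3, so J = (-23.3, -9.89). ∠RJC = 41.8° gives JC at -18.8° from the x-axis; with |JC| = 25.3, C = (0.661, -18.0). ∠JCF = 37.7° gives CF at 124° from the x-axis; with |CF| = 8.0, F = (-3.75, -11.4). CF ⟂ FE, so FE runs at -146°; with |FE| = 13.7, E = (-15.2, -18.9). ∠FEN = 68.1° gives EN at -34.6° from the x-axis; with |EN| = 25.9, N = (6.14, -33.6). ∠ENL = 73.4° gives NL at 72.0° from the x-axis; with |NL| = 8.5, L = (8.77, -25.6). Then |CL| = |L − C| = 11.1.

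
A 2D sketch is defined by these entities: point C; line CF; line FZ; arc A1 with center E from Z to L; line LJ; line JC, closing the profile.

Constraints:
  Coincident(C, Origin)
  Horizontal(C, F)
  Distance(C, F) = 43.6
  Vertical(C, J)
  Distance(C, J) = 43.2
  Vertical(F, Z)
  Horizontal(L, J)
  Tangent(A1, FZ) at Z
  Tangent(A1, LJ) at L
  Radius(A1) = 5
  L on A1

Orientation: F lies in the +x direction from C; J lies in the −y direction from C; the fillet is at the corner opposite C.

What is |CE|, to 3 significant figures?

54.3

C is at the origin; C and F share the same y with |CF| = 43.6 and F on the +x side, so F = (43.6, 0.00). C and J share the same x with |CJ| = 43.2 and J on the −y side, so J = (0.00, -43.2). The virtual corner opposite C is at (43.6, -43.2). A1 meets FZ tangentially, so EZ is at right angles to FZ and tangency of A1 to LJ means the radius EL is perpendicular to LJ, with radius 5.0, so the center E sits 5.0 in from both sides at E = (38.6, -38.2). Then |CE| = |E − C| = 54.3.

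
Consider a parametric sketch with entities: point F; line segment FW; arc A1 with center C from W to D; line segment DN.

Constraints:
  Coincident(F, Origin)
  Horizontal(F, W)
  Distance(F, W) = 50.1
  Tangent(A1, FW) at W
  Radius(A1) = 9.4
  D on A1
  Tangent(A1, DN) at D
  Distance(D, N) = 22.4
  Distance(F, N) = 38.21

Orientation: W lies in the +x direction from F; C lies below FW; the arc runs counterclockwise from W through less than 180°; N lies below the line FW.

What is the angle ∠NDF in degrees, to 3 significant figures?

63.8°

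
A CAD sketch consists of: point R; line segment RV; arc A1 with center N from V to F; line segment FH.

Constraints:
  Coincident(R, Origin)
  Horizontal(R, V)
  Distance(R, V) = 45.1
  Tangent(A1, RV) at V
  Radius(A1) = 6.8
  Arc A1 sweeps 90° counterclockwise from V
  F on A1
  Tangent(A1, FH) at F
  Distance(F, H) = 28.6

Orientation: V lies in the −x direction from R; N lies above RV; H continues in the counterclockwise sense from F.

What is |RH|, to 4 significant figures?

52.15

R is at the origin; RV is horizontal with |RV| = 45.1 and V on the −x side, so V = (-45.10, 0.000). Since A1 is tangent to RV there, NV ⟂ RV, so N = V + (0, 6.8) = (-45.10, 6.800). On A1, V sits at bearing -90° from N; a 90° counterclockwise sweep puts F at bearing 0°, so F = N + 6.8·(cos 0°, sin 0°) = (-38.30, 6.800). The tangent condition forces NF to be normal to FH, so FH runs along (−sin 0°, cos 0°); with |FH| = 28.6, H = (-38.30, 35.40). Then |RH| = |H − R| = 52.15.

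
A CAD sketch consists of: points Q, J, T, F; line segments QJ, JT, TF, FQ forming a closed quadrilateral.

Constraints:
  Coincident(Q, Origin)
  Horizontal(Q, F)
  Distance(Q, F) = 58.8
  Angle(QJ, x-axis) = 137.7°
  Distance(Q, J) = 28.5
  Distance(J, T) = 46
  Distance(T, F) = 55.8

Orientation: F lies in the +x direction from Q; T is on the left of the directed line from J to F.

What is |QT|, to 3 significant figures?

44.7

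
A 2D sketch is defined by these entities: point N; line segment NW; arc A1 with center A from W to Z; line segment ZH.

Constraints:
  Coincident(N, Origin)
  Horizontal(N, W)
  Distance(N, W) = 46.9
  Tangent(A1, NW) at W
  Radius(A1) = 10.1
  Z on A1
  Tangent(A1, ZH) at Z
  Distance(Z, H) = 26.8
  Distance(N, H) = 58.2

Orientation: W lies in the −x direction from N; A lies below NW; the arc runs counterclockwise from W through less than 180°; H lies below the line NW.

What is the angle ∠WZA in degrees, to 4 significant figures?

31.37°

N is at the origin; NW is horizontal with |NW| = 46.9 and W on the −x side, so W = (-46.90, 0.000). The tangent condition forces AW to be normal to NW, so A = W + (0, -10.1) = (-46.90, -10.10). Since AZ ⟂ ZH (tangency), |AH| = √(10.1² + 26.8²) = 28.64 regardless of where Z sits on A1. So H lies on both circle(N, 58.2) and circle(A, 28.64); the below-NW intersection is H = (-43.60, -38.55). Z is the foot of the tangent from H: Z = (-55.88, -14.73).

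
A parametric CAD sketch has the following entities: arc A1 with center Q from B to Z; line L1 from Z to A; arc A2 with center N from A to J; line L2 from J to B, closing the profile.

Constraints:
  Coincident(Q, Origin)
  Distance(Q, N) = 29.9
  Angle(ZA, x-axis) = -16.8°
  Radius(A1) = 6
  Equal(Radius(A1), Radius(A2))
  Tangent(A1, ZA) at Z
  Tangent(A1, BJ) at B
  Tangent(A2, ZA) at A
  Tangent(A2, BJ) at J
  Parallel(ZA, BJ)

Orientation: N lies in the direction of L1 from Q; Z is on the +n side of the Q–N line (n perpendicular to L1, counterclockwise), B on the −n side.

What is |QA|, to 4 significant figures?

30.50

The slot axis is L1's direction at -16.8°, so u = (cos -16.8°, sin -16.8°) = (0.9573, -0.2890) and n = (−sin -16.8°, cos -16.8°) = (0.2890, 0.9573). Q is at the origin and N lies 29.9 along u from Q, so N = 29.9·u = (28.62, -8.642). Tangency of A1 to both parallel lines with radius 6.0 puts Z and B at Q ± 6.0·n: Z = (1.734, 5.744), B = (-1.734, -5.744). Equal radii place A and J the same way about N: A = N + 6.0·n = (30.36, -2.898), J = N − 6.0·n = (26.89, -14.39). Then |QA| = |A − Q| = 30.50.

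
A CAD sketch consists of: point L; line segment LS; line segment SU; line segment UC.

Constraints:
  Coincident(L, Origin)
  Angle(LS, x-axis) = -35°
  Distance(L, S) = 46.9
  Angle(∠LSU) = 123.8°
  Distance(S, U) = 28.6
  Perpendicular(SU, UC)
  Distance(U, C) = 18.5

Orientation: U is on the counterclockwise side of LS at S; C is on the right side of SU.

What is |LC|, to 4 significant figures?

79.34

∠LSU = 123.8°, so SU runs at -35.0° + (180° − 123.8°) = 21.20° from the x-axis; with |SU| = 28.6, U = S + 28.6·(cos 21.20°, sin 21.20°) = (65.08, -16.56). SU ⟂ UC; with |UC| = 18.5 on the right of SU, C = U + 18.5·(0.3616, -0.9323) = (71.77, -33.81). Then |LC| = |C − L| = 79.34.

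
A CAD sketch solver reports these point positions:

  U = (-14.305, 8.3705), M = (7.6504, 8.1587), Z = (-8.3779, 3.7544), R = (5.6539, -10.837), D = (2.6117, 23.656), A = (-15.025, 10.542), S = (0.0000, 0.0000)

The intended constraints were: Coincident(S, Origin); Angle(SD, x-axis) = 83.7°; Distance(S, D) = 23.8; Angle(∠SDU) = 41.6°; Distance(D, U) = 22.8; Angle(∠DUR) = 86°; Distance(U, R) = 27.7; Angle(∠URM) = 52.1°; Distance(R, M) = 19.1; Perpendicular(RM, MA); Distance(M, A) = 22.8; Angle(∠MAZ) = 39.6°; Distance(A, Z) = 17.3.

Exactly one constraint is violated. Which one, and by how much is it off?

Distance(A, Z) = 17.3 — off by 7.80.

S = (0.00, 0.00) ✓; SD at 83.70° ✓; |SD| = 23.80 ✓; ∠SDU = 41.60° ✓; |DU| = 22.80 ✓; ∠DUR = 86.00° ✓; |UR| = 27.70 ✓; ∠URM = 52.10° ✓; |RM| = 19.10 ✓; ∠(RM, MA) = 90.00° ✓; |MA| = 22.80 ✓; ∠MAZ = 39.60° ✓; |AZ| = 9.500 ✗.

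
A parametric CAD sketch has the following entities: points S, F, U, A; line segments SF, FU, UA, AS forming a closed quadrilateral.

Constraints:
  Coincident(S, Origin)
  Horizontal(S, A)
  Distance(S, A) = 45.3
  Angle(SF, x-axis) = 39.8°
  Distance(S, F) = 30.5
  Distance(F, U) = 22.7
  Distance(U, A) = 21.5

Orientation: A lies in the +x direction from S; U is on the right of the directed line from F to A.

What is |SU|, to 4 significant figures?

24.24

S is at the origin; SA is horizontal with |SA| = 45.3 and A in +x, so A = (45.3, 0). SF runs at 39.8° with |SF| = 30.5, so F = (23.43, 19.52). U is determined by |FU| = 22.7 and |UA| = 21.5 together: it lies at the intersection of circle(F, 22.7) and circle(A, 21.5). With |FA| = 29.31, the foot of the radical line on FA is 15.56 from F and the perpendicular offset is √(22.7² − 15.56²) = 16.53. Taking the right-of-FA solution: U = (24.03, -3.169).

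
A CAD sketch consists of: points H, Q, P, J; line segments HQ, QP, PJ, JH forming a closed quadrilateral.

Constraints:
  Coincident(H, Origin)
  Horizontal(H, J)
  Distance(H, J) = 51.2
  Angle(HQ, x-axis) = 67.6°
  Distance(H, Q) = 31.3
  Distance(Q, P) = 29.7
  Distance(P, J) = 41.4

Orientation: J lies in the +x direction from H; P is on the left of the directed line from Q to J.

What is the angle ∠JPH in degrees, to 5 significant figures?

61.175°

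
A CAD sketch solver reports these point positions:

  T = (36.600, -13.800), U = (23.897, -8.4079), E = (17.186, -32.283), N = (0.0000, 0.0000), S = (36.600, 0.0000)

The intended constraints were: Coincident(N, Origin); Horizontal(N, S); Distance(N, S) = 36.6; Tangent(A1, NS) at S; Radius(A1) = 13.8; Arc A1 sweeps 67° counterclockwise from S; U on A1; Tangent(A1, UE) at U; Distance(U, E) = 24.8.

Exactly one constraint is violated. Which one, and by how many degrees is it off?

Tangent(A1, UE) at U — off by 7.30°.

N = (0.00, 0.00) ✓; N.y = 0.00, S.y = 0.00 ✓; |NS| = 36.60 ✓; ∠(TS, SN) = 90.00° ✓; |TS| = 13.80 ✓; bearing(T→U) − bearing(T→S) = 67.00° ✓; |TU| = 13.80 ✓; ∠(TU, UE) = 82.70° ✗; |UE| = 24.80 ✓.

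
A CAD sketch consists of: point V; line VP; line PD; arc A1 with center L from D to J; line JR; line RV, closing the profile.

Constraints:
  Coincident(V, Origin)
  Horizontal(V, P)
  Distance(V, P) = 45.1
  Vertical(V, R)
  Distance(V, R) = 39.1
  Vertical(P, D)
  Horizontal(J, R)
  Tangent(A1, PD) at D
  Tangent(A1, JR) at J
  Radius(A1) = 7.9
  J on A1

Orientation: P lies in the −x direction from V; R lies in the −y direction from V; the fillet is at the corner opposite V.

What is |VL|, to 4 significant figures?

48.55

V is at the origin; VP is horizontal with |VP| = 45.1 and P on the −x side, so P = (-45.10, 0.000). VR is vertical with |VR| = 39.1 and R on the −y side, so R = (0.000, -39.10). The virtual corner opposite V is at (-45.10, -39.10). Tangency of A1 to PD means the radius LD is perpendicular to PD and A1 meets JR tangentially, so LJ is at right angles to JR, with radius 7.9, so the center L sits 7.9 in from both sides at L = (-37.20, -31.20). Then |VL| = |L − V| = 48.55.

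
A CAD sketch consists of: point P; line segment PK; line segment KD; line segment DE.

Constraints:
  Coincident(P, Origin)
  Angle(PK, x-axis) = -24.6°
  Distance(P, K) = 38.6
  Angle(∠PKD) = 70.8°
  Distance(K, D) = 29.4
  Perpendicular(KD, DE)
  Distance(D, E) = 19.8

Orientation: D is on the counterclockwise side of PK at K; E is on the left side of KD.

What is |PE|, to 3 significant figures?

23.6

P is at the origin; PK runs at -24.6° with length 38.6, so K = 38.6·(cos -24.6°, sin -24.6°) = (35.1, -16.1). ∠PKD = 70.8°, so KD runs at -24.6° + (180° − 70.8°) = 84.6° from the x-axis; with |KD| = 29.4, D = K + 29.4·(cos 84.6°, sin 84.6°) = (37.9, 13.2). KD ⟂ DE; with |DE| = 19.8 on the left of KD, E = D + 19.8·(-0.996, 0.0941) = (18.2, 15.1). Then |PE| = |E − P| = 23.6.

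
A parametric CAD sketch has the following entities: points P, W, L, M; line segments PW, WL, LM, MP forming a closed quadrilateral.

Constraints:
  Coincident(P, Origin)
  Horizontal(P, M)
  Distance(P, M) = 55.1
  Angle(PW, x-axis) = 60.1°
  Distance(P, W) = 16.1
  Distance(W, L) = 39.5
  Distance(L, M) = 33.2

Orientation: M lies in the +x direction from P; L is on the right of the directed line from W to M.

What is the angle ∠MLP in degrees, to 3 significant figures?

108°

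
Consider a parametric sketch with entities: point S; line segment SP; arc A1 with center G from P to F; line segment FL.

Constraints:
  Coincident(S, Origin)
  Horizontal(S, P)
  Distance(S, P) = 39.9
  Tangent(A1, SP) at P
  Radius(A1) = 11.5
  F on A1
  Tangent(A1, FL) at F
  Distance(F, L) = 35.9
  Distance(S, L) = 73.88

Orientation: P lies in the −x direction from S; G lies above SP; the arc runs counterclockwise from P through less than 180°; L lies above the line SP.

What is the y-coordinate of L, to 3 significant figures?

43.6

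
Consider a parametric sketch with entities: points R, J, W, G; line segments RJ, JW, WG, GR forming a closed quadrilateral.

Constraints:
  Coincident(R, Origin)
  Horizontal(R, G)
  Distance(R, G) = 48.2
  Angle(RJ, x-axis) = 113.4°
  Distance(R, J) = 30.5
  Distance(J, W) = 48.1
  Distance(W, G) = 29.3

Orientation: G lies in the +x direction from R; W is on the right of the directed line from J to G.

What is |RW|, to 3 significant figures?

21.5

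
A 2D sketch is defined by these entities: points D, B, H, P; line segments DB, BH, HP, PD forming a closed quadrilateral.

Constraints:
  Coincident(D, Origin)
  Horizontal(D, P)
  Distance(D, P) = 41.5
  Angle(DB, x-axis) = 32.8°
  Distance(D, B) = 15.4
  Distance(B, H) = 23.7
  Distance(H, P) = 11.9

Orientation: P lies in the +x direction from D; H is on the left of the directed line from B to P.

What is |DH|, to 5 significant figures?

38.082

Checks: D.y = 0.00, P.y = 0.00 ✓; |BH| = 23.70 ✓; |HP| = 11.90 ✓.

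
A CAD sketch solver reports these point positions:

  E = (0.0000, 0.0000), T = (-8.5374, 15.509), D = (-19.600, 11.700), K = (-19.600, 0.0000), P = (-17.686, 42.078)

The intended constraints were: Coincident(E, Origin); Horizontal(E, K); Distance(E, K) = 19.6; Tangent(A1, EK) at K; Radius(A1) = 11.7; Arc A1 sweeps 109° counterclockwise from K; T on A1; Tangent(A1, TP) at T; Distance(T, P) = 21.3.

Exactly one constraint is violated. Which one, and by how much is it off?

Distance(T, P) = 21.3 — off by 6.80.

E = (0.00, 0.00) ✓; E.y = 0.00, K.y = 0.00 ✓; |EK| = 19.60 ✓; ∠(DK, KE) = 90.00° ✓; |DK| = 11.70 ✓; bearing(D→T) − bearing(D→K) = 109.0° ✓; |DT| = 11.70 ✓; ∠(DT, TP) = 90.00° ✓; |TP| = 28.10 ✗.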